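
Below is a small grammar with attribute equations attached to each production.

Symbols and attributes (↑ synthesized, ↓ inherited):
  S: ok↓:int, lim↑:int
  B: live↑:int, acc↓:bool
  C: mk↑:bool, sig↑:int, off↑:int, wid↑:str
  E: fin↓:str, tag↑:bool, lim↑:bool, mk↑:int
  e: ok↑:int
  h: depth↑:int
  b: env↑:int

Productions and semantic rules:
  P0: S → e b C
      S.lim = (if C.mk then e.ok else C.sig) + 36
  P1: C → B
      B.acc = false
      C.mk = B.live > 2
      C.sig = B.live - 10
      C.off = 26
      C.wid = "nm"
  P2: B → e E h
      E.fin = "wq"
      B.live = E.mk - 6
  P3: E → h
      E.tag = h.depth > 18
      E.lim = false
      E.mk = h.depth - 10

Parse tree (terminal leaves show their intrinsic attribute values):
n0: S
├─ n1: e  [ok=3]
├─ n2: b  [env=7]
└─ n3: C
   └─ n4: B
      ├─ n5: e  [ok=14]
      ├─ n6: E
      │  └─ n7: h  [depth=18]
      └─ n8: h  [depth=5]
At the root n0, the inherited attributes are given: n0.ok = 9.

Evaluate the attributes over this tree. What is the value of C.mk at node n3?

1. n0.ok = 9  [given at root]
2. n1.ok = 3  [terminal]
3. n2.env = 7  [terminal]
4. n4.acc = false  [false]
5. n5.ok = 14  [terminal]
6. n6.fin = "wq"  ["wq"]
7. n7.depth = 18  [terminal]
8. n6.tag = false  [h.depth > 18]
9. n6.lim = false  [false]
10. n6.mk = 8  [h.depth - 10]
11. n8.depth = 5  [terminal]
12. n4.live = 2  [E.mk - 6]
13. n3.mk = false  [B.live > 2]
14. n3.sig = -8  [B.live - 10]
15. n3.off = 26  [26]
16. n3.wid = "nm"  ["nm"]
17. n0.lim = 28  [(if C.mk then e.ok else C.sig) + 36]

false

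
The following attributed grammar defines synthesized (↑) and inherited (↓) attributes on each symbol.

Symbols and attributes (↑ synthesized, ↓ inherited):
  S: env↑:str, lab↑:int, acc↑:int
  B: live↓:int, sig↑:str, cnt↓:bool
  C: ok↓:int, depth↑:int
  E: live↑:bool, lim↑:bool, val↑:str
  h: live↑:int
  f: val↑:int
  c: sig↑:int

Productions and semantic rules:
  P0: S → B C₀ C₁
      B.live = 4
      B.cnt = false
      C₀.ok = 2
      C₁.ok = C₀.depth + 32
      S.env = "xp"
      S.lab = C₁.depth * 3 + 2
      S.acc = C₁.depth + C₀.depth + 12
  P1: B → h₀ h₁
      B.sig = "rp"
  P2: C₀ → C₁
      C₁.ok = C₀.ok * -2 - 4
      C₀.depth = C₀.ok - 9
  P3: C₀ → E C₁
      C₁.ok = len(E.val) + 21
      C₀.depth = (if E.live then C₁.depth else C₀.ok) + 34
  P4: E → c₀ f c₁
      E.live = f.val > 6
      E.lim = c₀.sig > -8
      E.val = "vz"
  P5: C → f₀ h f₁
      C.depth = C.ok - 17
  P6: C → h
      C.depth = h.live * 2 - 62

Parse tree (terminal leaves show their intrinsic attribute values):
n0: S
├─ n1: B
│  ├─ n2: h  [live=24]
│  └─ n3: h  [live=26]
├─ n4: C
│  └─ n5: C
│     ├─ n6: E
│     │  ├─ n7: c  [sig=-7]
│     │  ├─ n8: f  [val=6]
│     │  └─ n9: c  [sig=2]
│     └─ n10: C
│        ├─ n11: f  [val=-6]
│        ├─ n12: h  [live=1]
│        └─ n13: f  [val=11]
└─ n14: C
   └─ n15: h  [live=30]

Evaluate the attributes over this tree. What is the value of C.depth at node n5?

26

1. n1.live = 4  [4]
2. n1.cnt = false  [false]
3. n2.live = 24  [terminal]
4. n3.live = 26  [terminal]
5. n1.sig = "rp"  ["rp"]
6. n4.ok = 2  [2]
7. n5.ok = -8  [C₀.ok * -2 - 4]
8. n7.sig = -7  [terminal]
9. n8.val = 6  [terminal]
10. n9.sig = 2  [terminal]
11. n6.live = false  [f.val > 6]
12. n6.lim = true  [c₀.sig > -8]
13. n6.val = "vz"  ["vz"]
14. n10.ok = 23  [len(E.val) + 21]
15. n11.val = -6  [terminal]
16. n12.live = 1  [terminal]
17. n13.val = 11  [terminal]
18. n10.depth = 6  [C.ok - 17]
19. n5.depth = 26  [(if E.live then C₁.depth else C₀.ok) + 34]
20. n4.depth = -7  [C₀.ok - 9]
21. n14.ok = 25  [C₀.depth + 32]
22. n15.live = 30  [terminal]
23. n14.depth = -2  [h.live * 2 - 62]
24. n0.env = "xp"  ["xp"]
25. n0.lab = -4  [C₁.depth * 3 + 2]
26. n0.acc = 3  [C₁.depth + C₀.depth + 12]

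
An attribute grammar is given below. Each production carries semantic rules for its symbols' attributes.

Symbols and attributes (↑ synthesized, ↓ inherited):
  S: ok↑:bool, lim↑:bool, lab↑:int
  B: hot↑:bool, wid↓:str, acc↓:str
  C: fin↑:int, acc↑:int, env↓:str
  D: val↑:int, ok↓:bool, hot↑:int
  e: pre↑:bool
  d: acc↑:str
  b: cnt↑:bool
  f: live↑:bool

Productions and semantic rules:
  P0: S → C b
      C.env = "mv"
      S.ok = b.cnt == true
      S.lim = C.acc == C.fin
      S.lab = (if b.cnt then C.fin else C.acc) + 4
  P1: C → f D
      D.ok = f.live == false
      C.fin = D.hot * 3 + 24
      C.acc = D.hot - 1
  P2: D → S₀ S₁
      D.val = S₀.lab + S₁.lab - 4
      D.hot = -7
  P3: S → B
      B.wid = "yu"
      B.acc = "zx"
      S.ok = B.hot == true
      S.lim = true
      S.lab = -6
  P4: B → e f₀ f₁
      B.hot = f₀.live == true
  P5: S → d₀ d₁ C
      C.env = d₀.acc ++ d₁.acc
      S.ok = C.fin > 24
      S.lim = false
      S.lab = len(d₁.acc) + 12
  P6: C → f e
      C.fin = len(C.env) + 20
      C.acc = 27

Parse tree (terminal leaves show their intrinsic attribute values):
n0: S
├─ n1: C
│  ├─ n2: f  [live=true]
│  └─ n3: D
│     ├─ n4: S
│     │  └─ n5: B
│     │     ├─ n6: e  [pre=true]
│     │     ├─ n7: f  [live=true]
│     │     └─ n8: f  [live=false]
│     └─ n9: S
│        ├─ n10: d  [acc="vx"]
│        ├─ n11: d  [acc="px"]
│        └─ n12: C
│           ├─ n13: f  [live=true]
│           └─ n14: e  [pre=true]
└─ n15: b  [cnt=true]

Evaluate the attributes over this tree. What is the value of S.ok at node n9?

1. n1.env = "mv"  ["mv"]
2. n2.live = true  [terminal]
3. n3.ok = false  [f.live == false]
4. n5.wid = "yu"  ["yu"]
5. n5.acc = "zx"  ["zx"]
6. n6.pre = true  [terminal]
7. n7.live = true  [terminal]
8. n8.live = false  [terminal]
9. n5.hot = true  [f₀.live == true]
10. n4.ok = true  [B.hot == true]
11. n4.lim = true  [true]
12. n4.lab = -6  [-6]
13. n10.acc = "vx"  [terminal]
14. n11.acc = "px"  [terminal]
15. n12.env = "vxpx"  [d₀.acc ++ d₁.acc]
16. n13.live = true  [terminal]
17. n14.pre = true  [terminal]
18. n12.fin = 24  [len(C.env) + 20]
19. n12.acc = 27  [27]
20. n9.ok = false  [C.fin > 24]
21. n9.lim = false  [false]
22. n9.lab = 14  [len(d₁.acc) + 12]
23. n3.val = 4  [S₀.lab + S₁.lab - 4]
24. n3.hot = -7  [-7]
25. n1.fin = 3  [D.hot * 3 + 24]
26. n1.acc = -8  [D.hot - 1]
27. n15.cnt = true  [terminal]
28. n0.ok = true  [b.cnt == true]
29. n0.lim = false  [C.acc == C.fin]
30. n0.lab = 7  [(if b.cnt then C.fin else C.acc) + 4]

false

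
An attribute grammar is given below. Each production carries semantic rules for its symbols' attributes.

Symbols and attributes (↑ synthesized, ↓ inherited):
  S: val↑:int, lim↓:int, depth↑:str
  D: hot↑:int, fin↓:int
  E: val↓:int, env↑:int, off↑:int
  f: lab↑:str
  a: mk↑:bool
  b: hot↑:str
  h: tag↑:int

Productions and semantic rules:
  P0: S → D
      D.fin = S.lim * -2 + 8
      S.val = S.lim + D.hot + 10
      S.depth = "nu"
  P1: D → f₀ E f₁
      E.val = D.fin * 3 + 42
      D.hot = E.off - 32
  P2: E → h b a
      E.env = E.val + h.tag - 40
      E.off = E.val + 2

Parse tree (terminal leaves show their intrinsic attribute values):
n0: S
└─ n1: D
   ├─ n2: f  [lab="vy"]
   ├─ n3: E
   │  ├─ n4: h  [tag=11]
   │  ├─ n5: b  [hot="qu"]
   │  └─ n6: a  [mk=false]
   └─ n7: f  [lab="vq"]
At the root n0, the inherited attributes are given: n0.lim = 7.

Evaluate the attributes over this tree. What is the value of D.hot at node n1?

1. n0.lim = 7  [given at root]
2. n1.fin = -6  [S.lim * -2 + 8]
3. n2.lab = "vy"  [terminal]
4. n3.val = 24  [D.fin * 3 + 42]
5. n4.tag = 11  [terminal]
6. n5.hot = "qu"  [terminal]
7. n6.mk = false  [terminal]
8. n3.env = -5  [E.val + h.tag - 40]
9. n3.off = 26  [E.val + 2]
10. n7.lab = "vq"  [terminal]
11. n1.hot = -6  [E.off - 32]
12. n0.val = 11  [S.lim + D.hot + 10]
13. n0.depth = "nu"  ["nu"]

-6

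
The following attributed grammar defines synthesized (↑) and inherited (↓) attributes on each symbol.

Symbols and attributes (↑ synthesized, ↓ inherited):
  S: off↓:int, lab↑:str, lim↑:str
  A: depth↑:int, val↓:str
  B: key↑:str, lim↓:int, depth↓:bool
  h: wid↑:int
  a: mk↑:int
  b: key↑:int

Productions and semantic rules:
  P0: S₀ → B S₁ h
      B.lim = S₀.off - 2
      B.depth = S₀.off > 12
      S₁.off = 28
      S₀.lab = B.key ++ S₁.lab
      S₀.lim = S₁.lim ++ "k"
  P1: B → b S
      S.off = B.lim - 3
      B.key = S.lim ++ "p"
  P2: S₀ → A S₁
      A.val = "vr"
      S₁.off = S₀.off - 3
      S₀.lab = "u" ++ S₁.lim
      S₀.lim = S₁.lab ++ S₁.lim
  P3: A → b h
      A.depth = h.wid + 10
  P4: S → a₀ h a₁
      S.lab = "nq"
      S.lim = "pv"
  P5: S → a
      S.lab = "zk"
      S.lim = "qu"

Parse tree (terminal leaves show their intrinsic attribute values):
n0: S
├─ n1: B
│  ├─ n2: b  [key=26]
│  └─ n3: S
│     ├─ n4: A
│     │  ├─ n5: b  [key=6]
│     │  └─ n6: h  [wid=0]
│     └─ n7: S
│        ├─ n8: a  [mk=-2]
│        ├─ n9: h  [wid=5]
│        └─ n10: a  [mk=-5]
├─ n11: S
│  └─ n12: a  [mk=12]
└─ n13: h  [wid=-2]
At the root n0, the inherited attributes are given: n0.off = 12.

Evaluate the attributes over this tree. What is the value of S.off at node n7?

1. n0.off = 12  [given at root]
2. n1.lim = 10  [S₀.off - 2]
3. n1.depth = false  [S₀.off > 12]
4. n2.key = 26  [terminal]
5. n3.off = 7  [B.lim - 3]
6. n4.val = "vr"  ["vr"]
7. n5.key = 6  [terminal]
8. n6.wid = 0  [terminal]
9. n4.depth = 10  [h.wid + 10]
10. n7.off = 4  [S₀.off - 3]
11. n8.mk = -2  [terminal]
12. n9.wid = 5  [terminal]
13. n10.mk = -5  [terminal]
14. n7.lab = "nq"  ["nq"]
15. n7.lim = "pv"  ["pv"]
16. n3.lab = "upv"  ["u" ++ S₁.lim]
17. n3.lim = "nqpv"  [S₁.lab ++ S₁.lim]
18. n1.key = "nqpvp"  [S.lim ++ "p"]
19. n11.off = 28  [28]
20. n12.mk = 12  [terminal]
21. n11.lab = "zk"  ["zk"]
22. n11.lim = "qu"  ["qu"]
23. n13.wid = -2  [terminal]
24. n0.lab = "nqpvpzk"  [B.key ++ S₁.lab]
25. n0.lim = "quk"  [S₁.lim ++ "k"]

4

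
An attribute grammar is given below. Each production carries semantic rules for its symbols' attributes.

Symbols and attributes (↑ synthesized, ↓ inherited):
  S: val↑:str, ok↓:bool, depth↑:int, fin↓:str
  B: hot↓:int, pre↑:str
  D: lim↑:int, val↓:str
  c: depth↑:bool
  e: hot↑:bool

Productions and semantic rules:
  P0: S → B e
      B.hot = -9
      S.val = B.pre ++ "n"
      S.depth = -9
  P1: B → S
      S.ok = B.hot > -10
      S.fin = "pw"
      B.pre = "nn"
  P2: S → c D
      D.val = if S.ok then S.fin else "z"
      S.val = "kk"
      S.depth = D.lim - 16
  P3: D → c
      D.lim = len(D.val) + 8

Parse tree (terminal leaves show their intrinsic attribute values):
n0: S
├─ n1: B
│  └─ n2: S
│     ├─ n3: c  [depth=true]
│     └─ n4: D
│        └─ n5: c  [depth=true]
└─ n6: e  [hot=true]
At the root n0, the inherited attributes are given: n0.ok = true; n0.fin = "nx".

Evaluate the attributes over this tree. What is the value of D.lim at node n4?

1. n0.ok = true  [given at root]
2. n0.fin = "nx"  [given at root]
3. n1.hot = -9  [-9]
4. n2.ok = true  [B.hot > -10]
5. n2.fin = "pw"  ["pw"]
6. n3.depth = true  [terminal]
7. n4.val = "pw"  [if S.ok then S.fin else "z"]
8. n5.depth = true  [terminal]
9. n4.lim = 10  [len(D.val) + 8]
10. n2.val = "kk"  ["kk"]
11. n2.depth = -6  [D.lim - 16]
12. n1.pre = "nn"  ["nn"]
13. n6.hot = true  [terminal]
14. n0.val = "nnn"  [B.pre ++ "n"]
15. n0.depth = -9  [-9]

10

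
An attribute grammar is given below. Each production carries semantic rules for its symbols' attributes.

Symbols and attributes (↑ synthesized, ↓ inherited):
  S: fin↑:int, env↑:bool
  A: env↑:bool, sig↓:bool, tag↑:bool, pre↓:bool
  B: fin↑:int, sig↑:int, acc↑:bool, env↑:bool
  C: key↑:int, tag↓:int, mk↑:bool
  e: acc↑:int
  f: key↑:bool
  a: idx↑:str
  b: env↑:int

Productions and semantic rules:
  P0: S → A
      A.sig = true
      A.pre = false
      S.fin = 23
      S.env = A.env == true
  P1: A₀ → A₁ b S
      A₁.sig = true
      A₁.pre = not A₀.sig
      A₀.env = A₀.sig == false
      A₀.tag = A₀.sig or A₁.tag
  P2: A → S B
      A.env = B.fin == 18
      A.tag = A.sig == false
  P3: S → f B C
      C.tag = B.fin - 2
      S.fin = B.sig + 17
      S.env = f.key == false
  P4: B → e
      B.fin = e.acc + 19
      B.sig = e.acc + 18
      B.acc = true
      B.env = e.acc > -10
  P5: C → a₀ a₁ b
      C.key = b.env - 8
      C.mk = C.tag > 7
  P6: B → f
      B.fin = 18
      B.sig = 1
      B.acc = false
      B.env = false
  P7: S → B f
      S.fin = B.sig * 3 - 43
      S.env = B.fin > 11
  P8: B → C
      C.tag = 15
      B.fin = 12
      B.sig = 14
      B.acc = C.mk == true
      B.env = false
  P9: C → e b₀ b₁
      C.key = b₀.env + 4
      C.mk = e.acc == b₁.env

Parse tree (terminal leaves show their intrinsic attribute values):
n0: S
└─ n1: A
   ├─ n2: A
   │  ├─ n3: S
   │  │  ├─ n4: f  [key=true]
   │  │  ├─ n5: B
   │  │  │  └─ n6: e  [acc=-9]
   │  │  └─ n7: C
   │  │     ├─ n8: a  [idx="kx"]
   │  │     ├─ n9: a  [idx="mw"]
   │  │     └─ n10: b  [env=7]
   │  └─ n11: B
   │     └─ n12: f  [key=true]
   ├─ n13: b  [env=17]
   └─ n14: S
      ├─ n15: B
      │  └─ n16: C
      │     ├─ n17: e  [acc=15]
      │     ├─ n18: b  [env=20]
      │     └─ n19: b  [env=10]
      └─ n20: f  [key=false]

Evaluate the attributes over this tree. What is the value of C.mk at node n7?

true

1. n1.sig = true  [true]
2. n1.pre = false  [false]
3. n2.sig = true  [true]
4. n2.pre = false  [not A₀.sig]
5. n4.key = true  [terminal]
6. n6.acc = -9  [terminal]
7. n5.fin = 10  [e.acc + 19]
8. n5.sig = 9  [e.acc + 18]
9. n5.acc = true  [true]
10. n5.env = true  [e.acc > -10]
11. n7.tag = 8  [B.fin - 2]
12. n8.idx = "kx"  [terminal]
13. n9.idx = "mw"  [terminal]
14. n10.env = 7  [terminal]
15. n7.key = -1  [b.env - 8]
16. n7.mk = true  [C.tag > 7]
17. n3.fin = 26  [B.sig + 17]
18. n3.env = false  [f.key == false]
19. n12.key = true  [terminal]
20. n11.fin = 18  [18]
21. n11.sig = 1  [1]
22. n11.acc = false  [false]
23. n11.env = false  [false]
24. n2.env = true  [B.fin == 18]
25. n2.tag = false  [A.sig == false]
26. n13.env = 17  [terminal]
27. n16.tag = 15  [15]
28. n17.acc = 15  [terminal]
29. n18.env = 20  [terminal]
30. n19.env = 10  [terminal]
31. n16.key = 24  [b₀.env + 4]
32. n16.mk = false  [e.acc == b₁.env]
33. n15.fin = 12  [12]
34. n15.sig = 14  [14]
35. n15.acc = false  [C.mk == true]
36. n15.env = false  [false]
37. n20.key = false  [terminal]
38. n14.fin = -1  [B.sig * 3 - 43]
39. n14.env = true  [B.fin > 11]
40. n1.env = false  [A₀.sig == false]
41. n1.tag = true  [A₀.sig or A₁.tag]
42. n0.fin = 23  [23]
43. n0.env = false  [A.env == true]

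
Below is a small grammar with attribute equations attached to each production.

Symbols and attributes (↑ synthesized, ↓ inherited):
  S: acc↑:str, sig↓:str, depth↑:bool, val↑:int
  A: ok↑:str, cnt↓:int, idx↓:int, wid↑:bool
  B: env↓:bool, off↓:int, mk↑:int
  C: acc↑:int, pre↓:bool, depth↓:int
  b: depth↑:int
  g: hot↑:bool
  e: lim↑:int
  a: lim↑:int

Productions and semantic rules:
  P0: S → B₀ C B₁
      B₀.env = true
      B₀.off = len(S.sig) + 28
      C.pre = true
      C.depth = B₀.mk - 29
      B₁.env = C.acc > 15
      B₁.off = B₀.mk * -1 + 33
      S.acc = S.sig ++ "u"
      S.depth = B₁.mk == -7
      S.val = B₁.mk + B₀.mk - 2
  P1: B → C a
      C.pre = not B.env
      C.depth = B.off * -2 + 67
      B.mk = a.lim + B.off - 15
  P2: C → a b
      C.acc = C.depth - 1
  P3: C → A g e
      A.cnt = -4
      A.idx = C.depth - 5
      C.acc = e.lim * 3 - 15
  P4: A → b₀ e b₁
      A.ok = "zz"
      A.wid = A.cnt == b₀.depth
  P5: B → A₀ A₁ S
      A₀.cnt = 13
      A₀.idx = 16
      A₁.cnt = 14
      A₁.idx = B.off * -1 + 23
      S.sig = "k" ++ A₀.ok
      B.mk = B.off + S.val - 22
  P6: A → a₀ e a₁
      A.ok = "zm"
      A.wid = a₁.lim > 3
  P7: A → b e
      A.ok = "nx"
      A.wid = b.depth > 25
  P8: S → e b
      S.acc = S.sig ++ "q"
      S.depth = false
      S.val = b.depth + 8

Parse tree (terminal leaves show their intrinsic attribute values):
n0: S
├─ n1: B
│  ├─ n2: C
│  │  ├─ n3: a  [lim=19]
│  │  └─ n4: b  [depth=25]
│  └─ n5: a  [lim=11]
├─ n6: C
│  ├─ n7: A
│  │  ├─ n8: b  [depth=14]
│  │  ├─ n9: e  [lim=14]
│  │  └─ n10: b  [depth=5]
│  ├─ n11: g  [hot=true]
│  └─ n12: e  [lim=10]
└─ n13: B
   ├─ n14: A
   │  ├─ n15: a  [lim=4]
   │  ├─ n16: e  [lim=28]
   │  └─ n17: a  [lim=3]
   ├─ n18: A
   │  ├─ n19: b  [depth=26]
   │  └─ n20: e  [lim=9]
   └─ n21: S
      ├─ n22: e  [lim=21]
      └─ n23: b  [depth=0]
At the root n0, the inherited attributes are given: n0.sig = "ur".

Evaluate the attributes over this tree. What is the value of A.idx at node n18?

16

1. n0.sig = "ur"  [given at root]
2. n1.env = true  [true]
3. n1.off = 30  [len(S.sig) + 28]
4. n2.pre = false  [not B.env]
5. n2.depth = 7  [B.off * -2 + 67]
6. n3.lim = 19  [terminal]
7. n4.depth = 25  [terminal]
8. n2.acc = 6  [C.depth - 1]
9. n5.lim = 11  [terminal]
10. n1.mk = 26  [a.lim + B.off - 15]
11. n6.pre = true  [true]
12. n6.depth = -3  [B₀.mk - 29]
13. n7.cnt = -4  [-4]
14. n7.idx = -8  [C.depth - 5]
15. n8.depth = 14  [terminal]
16. n9.lim = 14  [terminal]
17. n10.depth = 5  [terminal]
18. n7.ok = "zz"  ["zz"]
19. n7.wid = false  [A.cnt == b₀.depth]
20. n11.hot = true  [terminal]
21. n12.lim = 10  [terminal]
22. n6.acc = 15  [e.lim * 3 - 15]
23. n13.env = false  [C.acc > 15]
24. n13.off = 7  [B₀.mk * -1 + 33]
25. n14.cnt = 13  [13]
26. n14.idx = 16  [16]
27. n15.lim = 4  [terminal]
28. n16.lim = 28  [terminal]
29. n17.lim = 3  [terminal]
30. n14.ok = "zm"  ["zm"]
31. n14.wid = false  [a₁.lim > 3]
32. n18.cnt = 14  [14]
33. n18.idx = 16  [B.off * -1 + 23]
34. n19.depth = 26  [terminal]
35. n20.lim = 9  [terminal]
36. n18.ok = "nx"  ["nx"]
37. n18.wid = true  [b.depth > 25]
38. n21.sig = "kzm"  ["k" ++ A₀.ok]
39. n22.lim = 21  [terminal]
40. n23.depth = 0  [terminal]
41. n21.acc = "kzmq"  [S.sig ++ "q"]
42. n21.depth = false  [false]
43. n21.val = 8  [b.depth + 8]
44. n13.mk = -7  [B.off + S.val - 22]
45. n0.acc = "uru"  [S.sig ++ "u"]
46. n0.depth = true  [B₁.mk == -7]
47. n0.val = 17  [B₁.mk + B₀.mk - 2]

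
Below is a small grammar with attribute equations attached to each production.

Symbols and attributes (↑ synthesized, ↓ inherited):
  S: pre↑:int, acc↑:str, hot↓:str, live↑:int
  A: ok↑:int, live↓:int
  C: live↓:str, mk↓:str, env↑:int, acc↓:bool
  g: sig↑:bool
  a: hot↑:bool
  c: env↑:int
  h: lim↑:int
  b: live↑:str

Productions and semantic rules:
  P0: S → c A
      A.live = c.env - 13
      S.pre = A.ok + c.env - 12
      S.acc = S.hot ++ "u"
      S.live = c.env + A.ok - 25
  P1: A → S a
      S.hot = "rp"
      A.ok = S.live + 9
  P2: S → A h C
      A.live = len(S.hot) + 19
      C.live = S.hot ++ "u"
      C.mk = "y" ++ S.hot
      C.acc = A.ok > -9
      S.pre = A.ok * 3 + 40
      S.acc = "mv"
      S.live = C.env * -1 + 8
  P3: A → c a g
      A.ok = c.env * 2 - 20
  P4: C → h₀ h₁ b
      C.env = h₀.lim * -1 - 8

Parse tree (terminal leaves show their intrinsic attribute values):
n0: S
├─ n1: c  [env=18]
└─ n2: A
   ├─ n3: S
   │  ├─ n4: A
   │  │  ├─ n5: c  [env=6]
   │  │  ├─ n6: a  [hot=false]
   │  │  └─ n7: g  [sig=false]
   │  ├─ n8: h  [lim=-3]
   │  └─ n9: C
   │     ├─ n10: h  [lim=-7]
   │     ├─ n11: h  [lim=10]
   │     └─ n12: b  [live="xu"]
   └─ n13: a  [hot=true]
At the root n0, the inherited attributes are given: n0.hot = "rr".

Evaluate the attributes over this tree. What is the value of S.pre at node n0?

1. n0.hot = "rr"  [given at root]
2. n1.env = 18  [terminal]
3. n2.live = 5  [c.env - 13]
4. n3.hot = "rp"  ["rp"]
5. n4.live = 21  [len(S.hot) + 19]
6. n5.env = 6  [terminal]
7. n6.hot = false  [terminal]
8. n7.sig = false  [terminal]
9. n4.ok = -8  [c.env * 2 - 20]
10. n8.lim = -3  [terminal]
11. n9.live = "rpu"  [S.hot ++ "u"]
12. n9.mk = "yrp"  ["y" ++ S.hot]
13. n9.acc = true  [A.ok > -9]
14. n10.lim = -7  [terminal]
15. n11.lim = 10  [terminal]
16. n12.live = "xu"  [terminal]
17. n9.env = -1  [h₀.lim * -1 - 8]
18. n3.pre = 16  [A.ok * 3 + 40]
19. n3.acc = "mv"  ["mv"]
20. n3.live = 9  [C.env * -1 + 8]
21. n13.hot = true  [terminal]
22. n2.ok = 18  [S.live + 9]
23. n0.pre = 24  [A.ok + c.env - 12]
24. n0.acc = "rru"  [S.hot ++ "u"]
25. n0.live = 11  [c.env + A.ok - 25]

24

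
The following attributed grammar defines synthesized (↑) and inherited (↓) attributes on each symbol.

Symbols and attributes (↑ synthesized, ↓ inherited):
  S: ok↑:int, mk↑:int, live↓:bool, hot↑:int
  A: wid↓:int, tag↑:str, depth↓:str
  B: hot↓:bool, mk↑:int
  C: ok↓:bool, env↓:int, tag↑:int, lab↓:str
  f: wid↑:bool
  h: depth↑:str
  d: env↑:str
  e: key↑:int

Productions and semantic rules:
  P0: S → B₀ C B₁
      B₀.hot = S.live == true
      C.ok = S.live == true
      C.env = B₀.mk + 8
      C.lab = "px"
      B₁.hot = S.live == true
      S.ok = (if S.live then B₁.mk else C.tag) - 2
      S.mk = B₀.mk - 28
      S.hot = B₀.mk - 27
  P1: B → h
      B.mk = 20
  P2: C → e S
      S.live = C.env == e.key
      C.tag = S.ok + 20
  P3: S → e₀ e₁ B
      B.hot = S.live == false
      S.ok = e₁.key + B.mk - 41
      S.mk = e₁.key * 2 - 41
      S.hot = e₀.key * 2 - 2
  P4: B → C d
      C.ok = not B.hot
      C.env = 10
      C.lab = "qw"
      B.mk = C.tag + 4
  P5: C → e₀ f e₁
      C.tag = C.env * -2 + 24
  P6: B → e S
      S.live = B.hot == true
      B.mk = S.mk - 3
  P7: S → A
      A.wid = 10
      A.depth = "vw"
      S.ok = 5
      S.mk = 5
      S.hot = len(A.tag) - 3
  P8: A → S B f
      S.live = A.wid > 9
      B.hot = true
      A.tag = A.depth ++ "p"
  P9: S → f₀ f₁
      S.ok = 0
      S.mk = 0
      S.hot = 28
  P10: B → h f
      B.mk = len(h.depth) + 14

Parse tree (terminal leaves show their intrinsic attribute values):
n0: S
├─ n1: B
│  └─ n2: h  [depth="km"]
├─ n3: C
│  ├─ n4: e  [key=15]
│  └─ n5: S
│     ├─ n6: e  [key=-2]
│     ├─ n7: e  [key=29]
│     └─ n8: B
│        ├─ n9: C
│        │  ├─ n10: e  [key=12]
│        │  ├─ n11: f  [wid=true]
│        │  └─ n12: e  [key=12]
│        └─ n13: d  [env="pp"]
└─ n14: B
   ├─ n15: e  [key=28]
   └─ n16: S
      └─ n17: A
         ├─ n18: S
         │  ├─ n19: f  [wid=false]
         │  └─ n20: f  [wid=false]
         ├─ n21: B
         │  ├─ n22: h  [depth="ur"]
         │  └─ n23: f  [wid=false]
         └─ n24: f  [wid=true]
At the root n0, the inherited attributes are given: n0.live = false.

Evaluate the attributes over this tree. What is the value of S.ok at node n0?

14

1. n0.live = false  [given at root]
2. n1.hot = false  [S.live == true]
3. n2.depth = "km"  [terminal]
4. n1.mk = 20  [20]
5. n3.ok = false  [S.live == true]
6. n3.env = 28  [B₀.mk + 8]
7. n3.lab = "px"  ["px"]
8. n4.key = 15  [terminal]
9. n5.live = false  [C.env == e.key]
10. n6.key = -2  [terminal]
11. n7.key = 29  [terminal]
12. n8.hot = true  [S.live == false]
13. n9.ok = false  [not B.hot]
14. n9.env = 10  [10]
15. n9.lab = "qw"  ["qw"]
16. n10.key = 12  [terminal]
17. n11.wid = true  [terminal]
18. n12.key = 12  [terminal]
19. n9.tag = 4  [C.env * -2 + 24]
20. n13.env = "pp"  [terminal]
21. n8.mk = 8  [C.tag + 4]
22. n5.ok = -4  [e₁.key + B.mk - 41]
23. n5.mk = 17  [e₁.key * 2 - 41]
24. n5.hot = -6  [e₀.key * 2 - 2]
25. n3.tag = 16  [S.ok + 20]
26. n14.hot = false  [S.live == true]
27. n15.key = 28  [terminal]
28. n16.live = false  [B.hot == true]
29. n17.wid = 10  [10]
30. n17.depth = "vw"  ["vw"]
31. n18.live = true  [A.wid > 9]
32. n19.wid = false  [terminal]
33. n20.wid = false  [terminal]
34. n18.ok = 0  [0]
35. n18.mk = 0  [0]
36. n18.hot = 28  [28]
37. n21.hot = true  [true]
38. n22.depth = "ur"  [terminal]
39. n23.wid = false  [terminal]
40. n21.mk = 16  [len(h.depth) + 14]
41. n24.wid = true  [terminal]
42. n17.tag = "vwp"  [A.depth ++ "p"]
43. n16.ok = 5  [5]
44. n16.mk = 5  [5]
45. n16.hot = 0  [len(A.tag) - 3]
46. n14.mk = 2  [S.mk - 3]
47. n0.ok = 14  [(if S.live then B₁.mk else C.tag) - 2]
48. n0.mk = -8  [B₀.mk - 28]
49. n0.hot = -7  [B₀.mk - 27]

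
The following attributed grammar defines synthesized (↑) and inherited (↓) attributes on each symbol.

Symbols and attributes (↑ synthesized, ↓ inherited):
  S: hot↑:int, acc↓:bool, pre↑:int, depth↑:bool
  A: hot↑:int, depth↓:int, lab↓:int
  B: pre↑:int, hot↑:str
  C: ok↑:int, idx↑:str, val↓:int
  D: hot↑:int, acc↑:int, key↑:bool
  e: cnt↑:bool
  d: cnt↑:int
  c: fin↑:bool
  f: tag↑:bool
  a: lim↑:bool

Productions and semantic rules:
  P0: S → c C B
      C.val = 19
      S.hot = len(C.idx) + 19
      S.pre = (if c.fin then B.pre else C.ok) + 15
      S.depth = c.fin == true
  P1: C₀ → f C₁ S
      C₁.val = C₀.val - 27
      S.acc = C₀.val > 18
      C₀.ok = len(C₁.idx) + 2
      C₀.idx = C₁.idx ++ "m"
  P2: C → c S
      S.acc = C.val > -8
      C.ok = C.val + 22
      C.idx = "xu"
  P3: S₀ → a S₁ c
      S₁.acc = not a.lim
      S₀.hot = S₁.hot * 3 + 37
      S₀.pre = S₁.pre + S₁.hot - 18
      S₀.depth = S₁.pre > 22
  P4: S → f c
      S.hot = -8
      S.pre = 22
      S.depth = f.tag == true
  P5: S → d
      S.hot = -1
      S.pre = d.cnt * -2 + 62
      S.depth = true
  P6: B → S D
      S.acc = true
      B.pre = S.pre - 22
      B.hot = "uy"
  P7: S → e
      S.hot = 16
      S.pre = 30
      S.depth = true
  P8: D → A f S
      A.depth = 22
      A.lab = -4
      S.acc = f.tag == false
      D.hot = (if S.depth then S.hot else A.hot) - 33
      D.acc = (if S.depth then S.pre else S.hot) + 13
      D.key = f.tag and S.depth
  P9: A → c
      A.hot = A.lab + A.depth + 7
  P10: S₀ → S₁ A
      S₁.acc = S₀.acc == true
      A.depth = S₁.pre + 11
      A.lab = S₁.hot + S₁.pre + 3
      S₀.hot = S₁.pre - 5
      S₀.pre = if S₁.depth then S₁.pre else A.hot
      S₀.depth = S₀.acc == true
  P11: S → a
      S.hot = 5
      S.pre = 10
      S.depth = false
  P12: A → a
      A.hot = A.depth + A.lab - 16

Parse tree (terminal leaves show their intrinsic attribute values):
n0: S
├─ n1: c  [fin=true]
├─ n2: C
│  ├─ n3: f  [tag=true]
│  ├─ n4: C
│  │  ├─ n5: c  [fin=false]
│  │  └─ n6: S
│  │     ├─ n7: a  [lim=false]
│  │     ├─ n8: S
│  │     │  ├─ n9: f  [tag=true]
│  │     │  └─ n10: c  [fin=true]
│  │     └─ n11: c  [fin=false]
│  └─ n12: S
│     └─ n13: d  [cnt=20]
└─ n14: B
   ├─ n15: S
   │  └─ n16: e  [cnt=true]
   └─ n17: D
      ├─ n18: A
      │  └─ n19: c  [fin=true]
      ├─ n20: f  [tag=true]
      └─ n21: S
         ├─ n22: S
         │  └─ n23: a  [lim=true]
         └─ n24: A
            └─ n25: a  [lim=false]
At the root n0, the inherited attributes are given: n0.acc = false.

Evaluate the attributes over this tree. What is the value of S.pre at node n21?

23

1. n0.acc = false  [given at root]
2. n1.fin = true  [terminal]
3. n2.val = 19  [19]
4. n3.tag = true  [terminal]
5. n4.val = -8  [C₀.val - 27]
6. n5.fin = false  [terminal]
7. n6.acc = false  [C.val > -8]
8. n7.lim = false  [terminal]
9. n8.acc = true  [not a.lim]
10. n9.tag = true  [terminal]
11. n10.fin = true  [terminal]
12. n8.hot = -8  [-8]
13. n8.pre = 22  [22]
14. n8.depth = true  [f.tag == true]
15. n11.fin = false  [terminal]
16. n6.hot = 13  [S₁.hot * 3 + 37]
17. n6.pre = -4  [S₁.pre + S₁.hot - 18]
18. n6.depth = false  [S₁.pre > 22]
19. n4.ok = 14  [C.val + 22]
20. n4.idx = "xu"  ["xu"]
21. n12.acc = true  [C₀.val > 18]
22. n13.cnt = 20  [terminal]
23. n12.hot = -1  [-1]
24. n12.pre = 22  [d.cnt * -2 + 62]
25. n12.depth = true  [true]
26. n2.ok = 4  [len(C₁.idx) + 2]
27. n2.idx = "xum"  [C₁.idx ++ "m"]
28. n15.acc = true  [true]
29. n16.cnt = true  [terminal]
30. n15.hot = 16  [16]
31. n15.pre = 30  [30]
32. n15.depth = true  [true]
33. n18.depth = 22  [22]
34. n18.lab = -4  [-4]
35. n19.fin = true  [terminal]
36. n18.hot = 25  [A.lab + A.depth + 7]
37. n20.tag = true  [terminal]
38. n21.acc = false  [f.tag == false]
39. n22.acc = false  [S₀.acc == true]
40. n23.lim = true  [terminal]
41. n22.hot = 5  [5]
42. n22.pre = 10  [10]
43. n22.depth = false  [false]
44. n24.depth = 21  [S₁.pre + 11]
45. n24.lab = 18  [S₁.hot + S₁.pre + 3]
46. n25.lim = false  [terminal]
47. n24.hot = 23  [A.depth + A.lab - 16]
48. n21.hot = 5  [S₁.pre - 5]
49. n21.pre = 23  [if S₁.depth then S₁.pre else A.hot]
50. n21.depth = false  [S₀.acc == true]
51. n17.hot = -8  [(if S.depth then S.hot else A.hot) - 33]
52. n17.acc = 18  [(if S.depth then S.pre else S.hot) + 13]
53. n17.key = false  [f.tag and S.depth]
54. n14.pre = 8  [S.pre - 22]
55. n14.hot = "uy"  ["uy"]
56. n0.hot = 22  [len(C.idx) + 19]
57. n0.pre = 23  [(if c.fin then B.pre else C.ok) + 15]
58. n0.depth = true  [c.fin == true]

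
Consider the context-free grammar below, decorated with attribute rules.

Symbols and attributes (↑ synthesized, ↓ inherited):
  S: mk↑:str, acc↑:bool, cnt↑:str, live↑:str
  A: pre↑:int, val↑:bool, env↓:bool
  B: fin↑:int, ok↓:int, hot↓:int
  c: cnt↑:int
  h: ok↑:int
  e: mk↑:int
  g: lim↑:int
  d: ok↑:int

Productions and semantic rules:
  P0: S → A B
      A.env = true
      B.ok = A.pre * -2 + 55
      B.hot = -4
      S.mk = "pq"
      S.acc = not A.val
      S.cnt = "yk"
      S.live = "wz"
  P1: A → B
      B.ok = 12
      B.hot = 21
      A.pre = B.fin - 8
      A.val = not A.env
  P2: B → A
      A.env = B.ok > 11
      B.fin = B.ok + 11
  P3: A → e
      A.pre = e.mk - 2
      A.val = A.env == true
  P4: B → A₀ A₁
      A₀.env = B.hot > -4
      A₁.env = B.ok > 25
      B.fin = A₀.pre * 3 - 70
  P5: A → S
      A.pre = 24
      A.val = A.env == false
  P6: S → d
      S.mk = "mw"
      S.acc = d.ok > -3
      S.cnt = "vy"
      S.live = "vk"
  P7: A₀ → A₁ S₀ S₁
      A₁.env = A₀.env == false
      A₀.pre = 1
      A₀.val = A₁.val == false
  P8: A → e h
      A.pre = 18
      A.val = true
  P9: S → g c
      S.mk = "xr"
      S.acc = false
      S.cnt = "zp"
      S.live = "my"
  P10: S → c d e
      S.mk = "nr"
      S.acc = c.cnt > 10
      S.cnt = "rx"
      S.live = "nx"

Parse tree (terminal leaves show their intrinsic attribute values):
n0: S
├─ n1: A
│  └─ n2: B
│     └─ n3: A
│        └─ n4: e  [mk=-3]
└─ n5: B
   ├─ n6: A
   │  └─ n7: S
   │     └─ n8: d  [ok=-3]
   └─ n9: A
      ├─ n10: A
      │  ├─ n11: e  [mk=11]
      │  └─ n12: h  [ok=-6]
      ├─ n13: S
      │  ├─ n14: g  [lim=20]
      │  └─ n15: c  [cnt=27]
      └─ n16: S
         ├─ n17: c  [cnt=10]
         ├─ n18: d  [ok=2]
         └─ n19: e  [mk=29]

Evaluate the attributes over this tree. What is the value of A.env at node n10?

true

1. n1.env = true  [true]
2. n2.ok = 12  [12]
3. n2.hot = 21  [21]
4. n3.env = true  [B.ok > 11]
5. n4.mk = -3  [terminal]
6. n3.pre = -5  [e.mk - 2]
7. n3.val = true  [A.env == true]
8. n2.fin = 23  [B.ok + 11]
9. n1.pre = 15  [B.fin - 8]
10. n1.val = false  [not A.env]
11. n5.ok = 25  [A.pre * -2 + 55]
12. n5.hot = -4  [-4]
13. n6.env = false  [B.hot > -4]
14. n8.ok = -3  [terminal]
15. n7.mk = "mw"  ["mw"]
16. n7.acc = false  [d.ok > -3]
17. n7.cnt = "vy"  ["vy"]
18. n7.live = "vk"  ["vk"]
19. n6.pre = 24  [24]
20. n6.val = true  [A.env == false]
21. n9.env = false  [B.ok > 25]
22. n10.env = true  [A₀.env == false]
23. n11.mk = 11  [terminal]
24. n12.ok = -6  [terminal]
25. n10.pre = 18  [18]
26. n10.val = true  [true]
27. n14.lim = 20  [terminal]
28. n15.cnt = 27  [terminal]
29. n13.mk = "xr"  ["xr"]
30. n13.acc = false  [false]
31. n13.cnt = "zp"  ["zp"]
32. n13.live = "my"  ["my"]
33. n17.cnt = 10  [terminal]
34. n18.ok = 2  [terminal]
35. n19.mk = 29  [terminal]
36. n16.mk = "nr"  ["nr"]
37. n16.acc = false  [c.cnt > 10]
38. n16.cnt = "rx"  ["rx"]
39. n16.live = "nx"  ["nx"]
40. n9.pre = 1  [1]
41. n9.val = false  [A₁.val == false]
42. n5.fin = 2  [A₀.pre * 3 - 70]
43. n0.mk = "pq"  ["pq"]
44. n0.acc = true  [not A.val]
45. n0.cnt = "yk"  ["yk"]
46. n0.live = "wz"  ["wz"]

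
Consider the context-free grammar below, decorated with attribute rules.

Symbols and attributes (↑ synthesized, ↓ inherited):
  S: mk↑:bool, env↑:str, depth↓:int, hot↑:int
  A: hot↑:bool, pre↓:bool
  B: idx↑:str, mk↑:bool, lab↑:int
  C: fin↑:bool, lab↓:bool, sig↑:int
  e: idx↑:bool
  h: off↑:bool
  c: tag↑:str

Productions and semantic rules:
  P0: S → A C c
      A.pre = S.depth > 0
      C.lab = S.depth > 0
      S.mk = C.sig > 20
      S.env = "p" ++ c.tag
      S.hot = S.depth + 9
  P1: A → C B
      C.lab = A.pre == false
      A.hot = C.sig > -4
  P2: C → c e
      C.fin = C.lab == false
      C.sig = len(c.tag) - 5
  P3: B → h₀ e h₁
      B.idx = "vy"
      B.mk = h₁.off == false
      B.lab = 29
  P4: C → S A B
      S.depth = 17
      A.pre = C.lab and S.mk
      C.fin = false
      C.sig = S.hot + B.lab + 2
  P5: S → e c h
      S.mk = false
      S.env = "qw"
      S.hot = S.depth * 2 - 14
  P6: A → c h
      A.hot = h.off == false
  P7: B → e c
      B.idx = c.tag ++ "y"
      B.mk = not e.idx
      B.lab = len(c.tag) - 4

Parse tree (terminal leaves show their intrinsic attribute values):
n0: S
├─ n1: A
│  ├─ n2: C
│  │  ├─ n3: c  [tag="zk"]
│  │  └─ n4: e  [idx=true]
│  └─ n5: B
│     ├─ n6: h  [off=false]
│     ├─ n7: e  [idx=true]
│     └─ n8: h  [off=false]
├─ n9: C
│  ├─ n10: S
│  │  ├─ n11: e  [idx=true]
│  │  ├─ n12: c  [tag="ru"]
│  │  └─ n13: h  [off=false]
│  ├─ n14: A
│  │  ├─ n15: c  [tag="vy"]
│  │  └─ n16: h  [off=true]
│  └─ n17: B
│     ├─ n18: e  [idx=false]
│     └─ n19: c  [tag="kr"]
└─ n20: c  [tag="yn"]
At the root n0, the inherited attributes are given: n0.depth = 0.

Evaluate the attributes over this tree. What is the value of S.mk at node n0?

1. n0.depth = 0  [given at root]
2. n1.pre = false  [S.depth > 0]
3. n2.lab = true  [A.pre == false]
4. n3.tag = "zk"  [terminal]
5. n4.idx = true  [terminal]
6. n2.fin = false  [C.lab == false]
7. n2.sig = -3  [len(c.tag) - 5]
8. n6.off = false  [terminal]
9. n7.idx = true  [terminal]
10. n8.off = false  [terminal]
11. n5.idx = "vy"  ["vy"]
12. n5.mk = true  [h₁.off == false]
13. n5.lab = 29  [29]
14. n1.hot = true  [C.sig > -4]
15. n9.lab = false  [S.depth > 0]
16. n10.depth = 17  [17]
17. n11.idx = true  [terminal]
18. n12.tag = "ru"  [terminal]
19. n13.off = false  [terminal]
20. n10.mk = false  [false]
21. n10.env = "qw"  ["qw"]
22. n10.hot = 20  [S.depth * 2 - 14]
23. n14.pre = false  [C.lab and S.mk]
24. n15.tag = "vy"  [terminal]
25. n16.off = true  [terminal]
26. n14.hot = false  [h.off == false]
27. n18.idx = false  [terminal]
28. n19.tag = "kr"  [terminal]
29. n17.idx = "kry"  [c.tag ++ "y"]
30. n17.mk = true  [not e.idx]
31. n17.lab = -2  [len(c.tag) - 4]
32. n9.fin = false  [false]
33. n9.sig = 20  [S.hot + B.lab + 2]
34. n20.tag = "yn"  [terminal]
35. n0.mk = false  [C.sig > 20]
36. n0.env = "pyn"  ["p" ++ c.tag]
37. n0.hot = 9  [S.depth + 9]

false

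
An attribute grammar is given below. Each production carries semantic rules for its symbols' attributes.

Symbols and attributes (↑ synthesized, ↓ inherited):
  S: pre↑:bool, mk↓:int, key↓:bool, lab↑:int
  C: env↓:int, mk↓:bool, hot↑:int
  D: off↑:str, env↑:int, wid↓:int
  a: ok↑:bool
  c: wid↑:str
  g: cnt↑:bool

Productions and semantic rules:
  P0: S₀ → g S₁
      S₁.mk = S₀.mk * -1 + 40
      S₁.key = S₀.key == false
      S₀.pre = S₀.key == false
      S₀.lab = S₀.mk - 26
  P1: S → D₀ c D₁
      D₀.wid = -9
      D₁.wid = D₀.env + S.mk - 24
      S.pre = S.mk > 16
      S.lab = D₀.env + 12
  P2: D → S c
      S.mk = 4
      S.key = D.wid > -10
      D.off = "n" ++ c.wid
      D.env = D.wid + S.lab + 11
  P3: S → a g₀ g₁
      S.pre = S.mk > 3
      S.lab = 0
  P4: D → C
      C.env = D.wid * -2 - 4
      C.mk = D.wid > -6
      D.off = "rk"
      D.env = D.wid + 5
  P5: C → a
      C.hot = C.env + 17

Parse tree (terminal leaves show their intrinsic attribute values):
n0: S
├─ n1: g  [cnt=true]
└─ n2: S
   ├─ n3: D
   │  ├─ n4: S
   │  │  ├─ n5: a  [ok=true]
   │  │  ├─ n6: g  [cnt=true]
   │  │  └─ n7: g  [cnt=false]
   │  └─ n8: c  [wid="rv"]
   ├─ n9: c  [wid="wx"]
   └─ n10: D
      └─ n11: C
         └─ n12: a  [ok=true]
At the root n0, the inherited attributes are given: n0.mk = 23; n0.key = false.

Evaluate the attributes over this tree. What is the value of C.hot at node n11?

23

1. n0.mk = 23  [given at root]
2. n0.key = false  [given at root]
3. n1.cnt = true  [terminal]
4. n2.mk = 17  [S₀.mk * -1 + 40]
5. n2.key = true  [S₀.key == false]
6. n3.wid = -9  [-9]
7. n4.mk = 4  [4]
8. n4.key = true  [D.wid > -10]
9. n5.ok = true  [terminal]
10. n6.cnt = true  [terminal]
11. n7.cnt = false  [terminal]
12. n4.pre = true  [S.mk > 3]
13. n4.lab = 0  [0]
14. n8.wid = "rv"  [terminal]
15. n3.off = "nrv"  ["n" ++ c.wid]
16. n3.env = 2  [D.wid + S.lab + 11]
17. n9.wid = "wx"  [terminal]
18. n10.wid = -5  [D₀.env + S.mk - 24]
19. n11.env = 6  [D.wid * -2 - 4]
20. n11.mk = true  [D.wid > -6]
21. n12.ok = true  [terminal]
22. n11.hot = 23  [C.env + 17]
23. n10.off = "rk"  ["rk"]
24. n10.env = 0  [D.wid + 5]
25. n2.pre = true  [S.mk > 16]
26. n2.lab = 14  [D₀.env + 12]
27. n0.pre = true  [S₀.key == false]
28. n0.lab = -3  [S₀.mk - 26]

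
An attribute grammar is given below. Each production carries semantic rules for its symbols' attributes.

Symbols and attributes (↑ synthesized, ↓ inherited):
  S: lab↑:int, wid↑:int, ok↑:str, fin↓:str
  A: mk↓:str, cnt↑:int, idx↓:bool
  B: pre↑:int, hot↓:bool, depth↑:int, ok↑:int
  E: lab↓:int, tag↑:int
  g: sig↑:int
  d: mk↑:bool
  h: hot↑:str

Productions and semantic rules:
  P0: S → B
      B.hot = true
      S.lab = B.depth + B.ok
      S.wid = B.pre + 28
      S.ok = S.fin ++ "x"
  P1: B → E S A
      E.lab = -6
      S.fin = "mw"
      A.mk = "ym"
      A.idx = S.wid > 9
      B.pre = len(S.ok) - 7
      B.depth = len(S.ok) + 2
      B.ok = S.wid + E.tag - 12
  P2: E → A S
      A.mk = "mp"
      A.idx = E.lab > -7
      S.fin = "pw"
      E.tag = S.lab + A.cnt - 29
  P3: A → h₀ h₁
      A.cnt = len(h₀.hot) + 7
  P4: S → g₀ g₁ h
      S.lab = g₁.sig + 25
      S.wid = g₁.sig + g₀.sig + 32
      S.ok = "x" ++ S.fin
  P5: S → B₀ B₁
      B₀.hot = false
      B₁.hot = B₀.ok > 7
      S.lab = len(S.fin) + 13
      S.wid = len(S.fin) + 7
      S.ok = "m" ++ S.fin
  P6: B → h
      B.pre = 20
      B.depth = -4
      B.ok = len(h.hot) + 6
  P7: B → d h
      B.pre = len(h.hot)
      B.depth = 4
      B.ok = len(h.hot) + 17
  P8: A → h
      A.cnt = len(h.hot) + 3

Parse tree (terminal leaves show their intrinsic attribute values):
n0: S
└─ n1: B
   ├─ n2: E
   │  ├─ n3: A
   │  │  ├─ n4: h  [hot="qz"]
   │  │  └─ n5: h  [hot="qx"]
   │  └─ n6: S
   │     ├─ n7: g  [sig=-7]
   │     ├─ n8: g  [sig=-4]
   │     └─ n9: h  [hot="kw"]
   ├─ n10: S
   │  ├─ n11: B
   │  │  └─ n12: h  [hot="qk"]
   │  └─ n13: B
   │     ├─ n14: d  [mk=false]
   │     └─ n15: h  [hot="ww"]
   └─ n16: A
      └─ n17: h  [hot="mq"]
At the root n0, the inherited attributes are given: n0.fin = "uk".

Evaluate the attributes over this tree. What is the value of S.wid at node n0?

24

1. n0.fin = "uk"  [given at root]
2. n1.hot = true  [true]
3. n2.lab = -6  [-6]
4. n3.mk = "mp"  ["mp"]
5. n3.idx = true  [E.lab > -7]
6. n4.hot = "qz"  [terminal]
7. n5.hot = "qx"  [terminal]
8. n3.cnt = 9  [len(h₀.hot) + 7]
9. n6.fin = "pw"  ["pw"]
10. n7.sig = -7  [terminal]
11. n8.sig = -4  [terminal]
12. n9.hot = "kw"  [terminal]
13. n6.lab = 21  [g₁.sig + 25]
14. n6.wid = 21  [g₁.sig + g₀.sig + 32]
15. n6.ok = "xpw"  ["x" ++ S.fin]
16. n2.tag = 1  [S.lab + A.cnt - 29]
17. n10.fin = "mw"  ["mw"]
18. n11.hot = false  [false]
19. n12.hot = "qk"  [terminal]
20. n11.pre = 20  [20]
21. n11.depth = -4  [-4]
22. n11.ok = 8  [len(h.hot) + 6]
23. n13.hot = true  [B₀.ok > 7]
24. n14.mk = false  [terminal]
25. n15.hot = "ww"  [terminal]
26. n13.pre = 2  [len(h.hot)]
27. n13.depth = 4  [4]
28. n13.ok = 19  [len(h.hot) + 17]
29. n10.lab = 15  [len(S.fin) + 13]
30. n10.wid = 9  [len(S.fin) + 7]
31. n10.ok = "mmw"  ["m" ++ S.fin]
32. n16.mk = "ym"  ["ym"]
33. n16.idx = false  [S.wid > 9]
34. n17.hot = "mq"  [terminal]
35. n16.cnt = 5  [len(h.hot) + 3]
36. n1.pre = -4  [len(S.ok) - 7]
37. n1.depth = 5  [len(S.ok) + 2]
38. n1.ok = -2  [S.wid + E.tag - 12]
39. n0.lab = 3  [B.depth + B.ok]
40. n0.wid = 24  [B.pre + 28]
41. n0.ok = "ukx"  [S.fin ++ "x"]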